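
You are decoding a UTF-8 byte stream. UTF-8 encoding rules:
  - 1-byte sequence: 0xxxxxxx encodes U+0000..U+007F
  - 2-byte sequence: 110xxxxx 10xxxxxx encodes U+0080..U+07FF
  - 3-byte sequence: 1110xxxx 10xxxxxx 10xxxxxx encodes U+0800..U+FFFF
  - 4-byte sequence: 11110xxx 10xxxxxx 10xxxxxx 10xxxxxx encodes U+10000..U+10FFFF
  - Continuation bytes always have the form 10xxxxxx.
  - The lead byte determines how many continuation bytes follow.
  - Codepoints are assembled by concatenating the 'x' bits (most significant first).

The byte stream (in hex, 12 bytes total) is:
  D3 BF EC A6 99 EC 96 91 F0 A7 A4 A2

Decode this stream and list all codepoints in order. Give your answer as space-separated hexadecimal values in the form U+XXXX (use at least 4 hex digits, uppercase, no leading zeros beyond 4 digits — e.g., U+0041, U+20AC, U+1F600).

Byte[0]=D3: 2-byte lead, need 1 cont bytes. acc=0x13
Byte[1]=BF: continuation. acc=(acc<<6)|0x3F=0x4FF
Completed: cp=U+04FF (starts at byte 0)
Byte[2]=EC: 3-byte lead, need 2 cont bytes. acc=0xC
Byte[3]=A6: continuation. acc=(acc<<6)|0x26=0x326
Byte[4]=99: continuation. acc=(acc<<6)|0x19=0xC999
Completed: cp=U+C999 (starts at byte 2)
Byte[5]=EC: 3-byte lead, need 2 cont bytes. acc=0xC
Byte[6]=96: continuation. acc=(acc<<6)|0x16=0x316
Byte[7]=91: continuation. acc=(acc<<6)|0x11=0xC591
Completed: cp=U+C591 (starts at byte 5)
Byte[8]=F0: 4-byte lead, need 3 cont bytes. acc=0x0
Byte[9]=A7: continuation. acc=(acc<<6)|0x27=0x27
Byte[10]=A4: continuation. acc=(acc<<6)|0x24=0x9E4
Byte[11]=A2: continuation. acc=(acc<<6)|0x22=0x27922
Completed: cp=U+27922 (starts at byte 8)

Answer: U+04FF U+C999 U+C591 U+27922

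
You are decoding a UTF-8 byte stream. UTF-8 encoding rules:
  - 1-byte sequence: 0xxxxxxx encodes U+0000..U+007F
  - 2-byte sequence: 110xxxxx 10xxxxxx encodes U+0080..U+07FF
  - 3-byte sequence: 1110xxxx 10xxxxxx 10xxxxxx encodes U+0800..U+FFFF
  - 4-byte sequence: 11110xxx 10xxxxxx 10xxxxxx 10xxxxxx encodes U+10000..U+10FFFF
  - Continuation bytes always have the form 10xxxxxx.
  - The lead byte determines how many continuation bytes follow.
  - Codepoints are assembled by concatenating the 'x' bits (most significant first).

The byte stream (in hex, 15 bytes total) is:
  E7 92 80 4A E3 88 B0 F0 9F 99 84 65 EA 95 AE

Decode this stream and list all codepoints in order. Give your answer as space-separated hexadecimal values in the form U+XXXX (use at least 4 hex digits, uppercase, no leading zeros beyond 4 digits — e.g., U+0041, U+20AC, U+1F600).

Byte[0]=E7: 3-byte lead, need 2 cont bytes. acc=0x7
Byte[1]=92: continuation. acc=(acc<<6)|0x12=0x1D2
Byte[2]=80: continuation. acc=(acc<<6)|0x00=0x7480
Completed: cp=U+7480 (starts at byte 0)
Byte[3]=4A: 1-byte ASCII. cp=U+004A
Byte[4]=E3: 3-byte lead, need 2 cont bytes. acc=0x3
Byte[5]=88: continuation. acc=(acc<<6)|0x08=0xC8
Byte[6]=B0: continuation. acc=(acc<<6)|0x30=0x3230
Completed: cp=U+3230 (starts at byte 4)
Byte[7]=F0: 4-byte lead, need 3 cont bytes. acc=0x0
Byte[8]=9F: continuation. acc=(acc<<6)|0x1F=0x1F
Byte[9]=99: continuation. acc=(acc<<6)|0x19=0x7D9
Byte[10]=84: continuation. acc=(acc<<6)|0x04=0x1F644
Completed: cp=U+1F644 (starts at byte 7)
Byte[11]=65: 1-byte ASCII. cp=U+0065
Byte[12]=EA: 3-byte lead, need 2 cont bytes. acc=0xA
Byte[13]=95: continuation. acc=(acc<<6)|0x15=0x295
Byte[14]=AE: continuation. acc=(acc<<6)|0x2E=0xA56E
Completed: cp=U+A56E (starts at byte 12)

Answer: U+7480 U+004A U+3230 U+1F644 U+0065 U+A56E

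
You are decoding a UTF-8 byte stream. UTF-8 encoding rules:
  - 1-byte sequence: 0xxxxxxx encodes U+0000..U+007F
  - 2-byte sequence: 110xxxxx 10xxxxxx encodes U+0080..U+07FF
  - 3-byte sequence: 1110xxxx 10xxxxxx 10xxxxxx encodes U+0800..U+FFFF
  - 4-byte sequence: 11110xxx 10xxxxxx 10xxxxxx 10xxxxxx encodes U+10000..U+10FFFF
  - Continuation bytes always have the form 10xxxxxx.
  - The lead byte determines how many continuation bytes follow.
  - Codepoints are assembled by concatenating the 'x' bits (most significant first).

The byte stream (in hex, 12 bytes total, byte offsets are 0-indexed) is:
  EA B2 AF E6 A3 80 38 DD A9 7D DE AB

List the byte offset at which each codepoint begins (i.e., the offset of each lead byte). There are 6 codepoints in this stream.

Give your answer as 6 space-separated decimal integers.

Byte[0]=EA: 3-byte lead, need 2 cont bytes. acc=0xA
Byte[1]=B2: continuation. acc=(acc<<6)|0x32=0x2B2
Byte[2]=AF: continuation. acc=(acc<<6)|0x2F=0xACAF
Completed: cp=U+ACAF (starts at byte 0)
Byte[3]=E6: 3-byte lead, need 2 cont bytes. acc=0x6
Byte[4]=A3: continuation. acc=(acc<<6)|0x23=0x1A3
Byte[5]=80: continuation. acc=(acc<<6)|0x00=0x68C0
Completed: cp=U+68C0 (starts at byte 3)
Byte[6]=38: 1-byte ASCII. cp=U+0038
Byte[7]=DD: 2-byte lead, need 1 cont bytes. acc=0x1D
Byte[8]=A9: continuation. acc=(acc<<6)|0x29=0x769
Completed: cp=U+0769 (starts at byte 7)
Byte[9]=7D: 1-byte ASCII. cp=U+007D
Byte[10]=DE: 2-byte lead, need 1 cont bytes. acc=0x1E
Byte[11]=AB: continuation. acc=(acc<<6)|0x2B=0x7AB
Completed: cp=U+07AB (starts at byte 10)

Answer: 0 3 6 7 9 10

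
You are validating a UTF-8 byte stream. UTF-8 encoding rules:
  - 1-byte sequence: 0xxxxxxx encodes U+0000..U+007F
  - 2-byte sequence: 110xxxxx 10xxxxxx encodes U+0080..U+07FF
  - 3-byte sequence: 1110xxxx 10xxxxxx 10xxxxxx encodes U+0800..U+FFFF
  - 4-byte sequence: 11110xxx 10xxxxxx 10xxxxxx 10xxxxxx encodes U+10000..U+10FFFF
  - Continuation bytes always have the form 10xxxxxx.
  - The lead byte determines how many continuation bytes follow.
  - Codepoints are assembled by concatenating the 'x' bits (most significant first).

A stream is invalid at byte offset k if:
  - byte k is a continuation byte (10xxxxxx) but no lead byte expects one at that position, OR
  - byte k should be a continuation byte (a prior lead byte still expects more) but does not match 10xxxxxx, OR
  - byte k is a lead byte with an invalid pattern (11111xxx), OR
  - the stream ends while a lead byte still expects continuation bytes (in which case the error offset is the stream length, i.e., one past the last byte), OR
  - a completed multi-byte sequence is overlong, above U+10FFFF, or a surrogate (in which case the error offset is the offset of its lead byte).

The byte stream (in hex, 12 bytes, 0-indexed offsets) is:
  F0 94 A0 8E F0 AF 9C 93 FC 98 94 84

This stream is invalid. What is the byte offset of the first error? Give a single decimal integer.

Answer: 8

Derivation:
Byte[0]=F0: 4-byte lead, need 3 cont bytes. acc=0x0
Byte[1]=94: continuation. acc=(acc<<6)|0x14=0x14
Byte[2]=A0: continuation. acc=(acc<<6)|0x20=0x520
Byte[3]=8E: continuation. acc=(acc<<6)|0x0E=0x1480E
Completed: cp=U+1480E (starts at byte 0)
Byte[4]=F0: 4-byte lead, need 3 cont bytes. acc=0x0
Byte[5]=AF: continuation. acc=(acc<<6)|0x2F=0x2F
Byte[6]=9C: continuation. acc=(acc<<6)|0x1C=0xBDC
Byte[7]=93: continuation. acc=(acc<<6)|0x13=0x2F713
Completed: cp=U+2F713 (starts at byte 4)
Byte[8]=FC: INVALID lead byte (not 0xxx/110x/1110/11110)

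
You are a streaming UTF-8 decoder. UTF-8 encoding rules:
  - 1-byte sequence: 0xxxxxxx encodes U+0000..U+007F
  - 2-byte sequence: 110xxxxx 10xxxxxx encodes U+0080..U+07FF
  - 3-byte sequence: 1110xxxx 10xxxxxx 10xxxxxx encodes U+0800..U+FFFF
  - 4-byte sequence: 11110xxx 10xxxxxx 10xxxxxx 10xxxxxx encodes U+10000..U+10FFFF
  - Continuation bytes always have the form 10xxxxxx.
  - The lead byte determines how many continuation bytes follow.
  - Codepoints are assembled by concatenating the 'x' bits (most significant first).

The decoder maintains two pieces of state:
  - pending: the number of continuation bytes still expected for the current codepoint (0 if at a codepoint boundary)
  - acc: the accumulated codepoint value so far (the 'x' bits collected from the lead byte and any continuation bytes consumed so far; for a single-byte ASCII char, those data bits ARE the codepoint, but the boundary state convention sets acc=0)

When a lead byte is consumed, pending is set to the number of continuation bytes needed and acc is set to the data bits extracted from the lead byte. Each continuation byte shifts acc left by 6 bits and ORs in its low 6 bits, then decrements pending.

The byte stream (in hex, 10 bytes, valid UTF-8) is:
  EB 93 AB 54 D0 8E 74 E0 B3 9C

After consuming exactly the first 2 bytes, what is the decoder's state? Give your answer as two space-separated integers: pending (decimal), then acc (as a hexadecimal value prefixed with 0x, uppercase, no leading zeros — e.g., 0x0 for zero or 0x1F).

Answer: 1 0x2D3

Derivation:
Byte[0]=EB: 3-byte lead. pending=2, acc=0xB
Byte[1]=93: continuation. acc=(acc<<6)|0x13=0x2D3, pending=1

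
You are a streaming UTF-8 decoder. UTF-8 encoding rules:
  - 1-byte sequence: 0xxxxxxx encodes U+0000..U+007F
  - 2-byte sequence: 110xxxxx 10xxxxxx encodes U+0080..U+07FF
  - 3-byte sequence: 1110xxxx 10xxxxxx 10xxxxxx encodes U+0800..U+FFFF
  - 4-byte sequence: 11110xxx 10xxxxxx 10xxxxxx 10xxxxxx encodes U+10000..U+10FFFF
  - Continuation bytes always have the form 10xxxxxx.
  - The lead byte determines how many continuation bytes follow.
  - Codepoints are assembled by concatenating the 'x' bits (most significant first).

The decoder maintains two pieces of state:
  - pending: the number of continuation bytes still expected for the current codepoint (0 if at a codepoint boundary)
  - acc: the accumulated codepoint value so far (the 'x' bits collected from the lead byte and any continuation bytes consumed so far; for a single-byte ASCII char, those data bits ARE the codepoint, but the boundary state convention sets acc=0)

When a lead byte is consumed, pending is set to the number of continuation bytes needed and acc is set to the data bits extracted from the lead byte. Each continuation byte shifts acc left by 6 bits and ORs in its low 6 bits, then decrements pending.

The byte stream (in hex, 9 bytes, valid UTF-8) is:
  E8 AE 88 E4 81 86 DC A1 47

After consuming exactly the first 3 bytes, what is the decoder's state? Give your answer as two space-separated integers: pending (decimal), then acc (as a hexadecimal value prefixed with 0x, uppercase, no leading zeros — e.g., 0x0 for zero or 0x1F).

Answer: 0 0x8B88

Derivation:
Byte[0]=E8: 3-byte lead. pending=2, acc=0x8
Byte[1]=AE: continuation. acc=(acc<<6)|0x2E=0x22E, pending=1
Byte[2]=88: continuation. acc=(acc<<6)|0x08=0x8B88, pending=0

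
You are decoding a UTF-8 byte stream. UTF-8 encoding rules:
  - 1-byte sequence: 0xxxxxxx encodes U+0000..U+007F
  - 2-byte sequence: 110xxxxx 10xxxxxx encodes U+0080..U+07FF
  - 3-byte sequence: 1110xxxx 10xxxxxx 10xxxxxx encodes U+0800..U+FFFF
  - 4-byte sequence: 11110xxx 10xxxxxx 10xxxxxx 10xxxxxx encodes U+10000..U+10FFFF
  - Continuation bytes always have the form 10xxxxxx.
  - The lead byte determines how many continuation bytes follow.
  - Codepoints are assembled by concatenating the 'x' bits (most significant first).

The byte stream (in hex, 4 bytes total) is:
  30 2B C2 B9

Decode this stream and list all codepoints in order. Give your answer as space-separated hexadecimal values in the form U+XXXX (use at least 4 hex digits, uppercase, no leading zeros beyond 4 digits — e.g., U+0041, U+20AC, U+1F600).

Byte[0]=30: 1-byte ASCII. cp=U+0030
Byte[1]=2B: 1-byte ASCII. cp=U+002B
Byte[2]=C2: 2-byte lead, need 1 cont bytes. acc=0x2
Byte[3]=B9: continuation. acc=(acc<<6)|0x39=0xB9
Completed: cp=U+00B9 (starts at byte 2)

Answer: U+0030 U+002B U+00B9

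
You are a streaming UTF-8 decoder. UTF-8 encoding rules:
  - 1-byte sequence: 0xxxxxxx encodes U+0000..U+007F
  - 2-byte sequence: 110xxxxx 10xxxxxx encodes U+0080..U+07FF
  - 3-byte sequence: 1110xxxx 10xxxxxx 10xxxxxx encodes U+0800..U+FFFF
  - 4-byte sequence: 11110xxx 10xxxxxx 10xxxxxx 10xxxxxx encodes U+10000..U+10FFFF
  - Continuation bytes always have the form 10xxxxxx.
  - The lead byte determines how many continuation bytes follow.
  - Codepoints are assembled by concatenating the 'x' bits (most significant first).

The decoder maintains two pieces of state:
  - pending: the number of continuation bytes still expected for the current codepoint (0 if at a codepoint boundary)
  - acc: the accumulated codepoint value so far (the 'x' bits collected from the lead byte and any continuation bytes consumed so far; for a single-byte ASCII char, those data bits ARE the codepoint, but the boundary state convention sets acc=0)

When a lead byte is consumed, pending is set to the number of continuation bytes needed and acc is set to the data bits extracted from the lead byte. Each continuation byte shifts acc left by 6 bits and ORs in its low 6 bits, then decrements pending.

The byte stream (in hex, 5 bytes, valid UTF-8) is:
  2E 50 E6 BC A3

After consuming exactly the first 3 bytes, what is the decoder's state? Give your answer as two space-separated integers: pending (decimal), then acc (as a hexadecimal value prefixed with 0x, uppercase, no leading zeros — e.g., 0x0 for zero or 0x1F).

Answer: 2 0x6

Derivation:
Byte[0]=2E: 1-byte. pending=0, acc=0x0
Byte[1]=50: 1-byte. pending=0, acc=0x0
Byte[2]=E6: 3-byte lead. pending=2, acc=0x6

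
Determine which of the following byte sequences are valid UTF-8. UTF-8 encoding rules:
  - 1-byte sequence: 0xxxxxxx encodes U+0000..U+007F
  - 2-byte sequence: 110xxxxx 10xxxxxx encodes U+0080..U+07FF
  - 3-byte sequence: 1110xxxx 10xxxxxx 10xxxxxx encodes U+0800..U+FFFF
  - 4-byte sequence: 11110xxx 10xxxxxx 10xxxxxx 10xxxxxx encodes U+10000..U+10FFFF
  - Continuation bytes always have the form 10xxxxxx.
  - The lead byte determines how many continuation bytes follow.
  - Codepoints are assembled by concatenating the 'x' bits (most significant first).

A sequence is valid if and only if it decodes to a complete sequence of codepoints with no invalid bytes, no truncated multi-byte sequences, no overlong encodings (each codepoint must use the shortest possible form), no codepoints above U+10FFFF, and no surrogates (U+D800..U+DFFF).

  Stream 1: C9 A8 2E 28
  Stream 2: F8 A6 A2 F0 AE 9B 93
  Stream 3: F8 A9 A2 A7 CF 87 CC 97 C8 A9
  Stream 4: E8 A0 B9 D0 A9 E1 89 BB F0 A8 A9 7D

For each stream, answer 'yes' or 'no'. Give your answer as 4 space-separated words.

Answer: yes no no no

Derivation:
Stream 1: decodes cleanly. VALID
Stream 2: error at byte offset 0. INVALID
Stream 3: error at byte offset 0. INVALID
Stream 4: error at byte offset 11. INVALID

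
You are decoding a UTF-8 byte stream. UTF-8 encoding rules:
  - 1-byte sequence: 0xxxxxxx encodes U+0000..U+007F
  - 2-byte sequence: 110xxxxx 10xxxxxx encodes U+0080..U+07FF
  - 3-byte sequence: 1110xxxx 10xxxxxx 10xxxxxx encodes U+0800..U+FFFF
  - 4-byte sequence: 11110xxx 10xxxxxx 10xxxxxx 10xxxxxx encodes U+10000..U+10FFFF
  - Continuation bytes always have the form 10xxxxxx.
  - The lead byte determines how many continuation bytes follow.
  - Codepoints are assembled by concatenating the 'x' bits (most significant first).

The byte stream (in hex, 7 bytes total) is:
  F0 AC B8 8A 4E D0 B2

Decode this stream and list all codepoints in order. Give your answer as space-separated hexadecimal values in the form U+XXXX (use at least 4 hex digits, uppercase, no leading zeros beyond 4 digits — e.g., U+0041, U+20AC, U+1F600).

Answer: U+2CE0A U+004E U+0432

Derivation:
Byte[0]=F0: 4-byte lead, need 3 cont bytes. acc=0x0
Byte[1]=AC: continuation. acc=(acc<<6)|0x2C=0x2C
Byte[2]=B8: continuation. acc=(acc<<6)|0x38=0xB38
Byte[3]=8A: continuation. acc=(acc<<6)|0x0A=0x2CE0A
Completed: cp=U+2CE0A (starts at byte 0)
Byte[4]=4E: 1-byte ASCII. cp=U+004E
Byte[5]=D0: 2-byte lead, need 1 cont bytes. acc=0x10
Byte[6]=B2: continuation. acc=(acc<<6)|0x32=0x432
Completed: cp=U+0432 (starts at byte 5)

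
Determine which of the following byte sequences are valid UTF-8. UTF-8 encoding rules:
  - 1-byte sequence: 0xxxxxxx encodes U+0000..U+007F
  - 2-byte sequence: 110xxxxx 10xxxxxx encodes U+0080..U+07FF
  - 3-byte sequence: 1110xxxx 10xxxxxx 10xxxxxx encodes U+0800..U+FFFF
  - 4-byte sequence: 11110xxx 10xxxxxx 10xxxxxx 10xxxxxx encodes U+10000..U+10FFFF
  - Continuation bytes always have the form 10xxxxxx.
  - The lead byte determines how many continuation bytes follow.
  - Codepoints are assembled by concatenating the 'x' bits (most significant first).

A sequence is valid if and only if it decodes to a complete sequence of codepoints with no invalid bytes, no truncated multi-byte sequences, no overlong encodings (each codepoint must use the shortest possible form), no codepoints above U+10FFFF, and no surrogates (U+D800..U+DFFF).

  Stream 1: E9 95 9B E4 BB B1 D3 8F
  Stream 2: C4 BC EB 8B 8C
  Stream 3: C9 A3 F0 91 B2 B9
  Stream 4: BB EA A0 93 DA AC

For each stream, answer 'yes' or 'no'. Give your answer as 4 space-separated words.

Stream 1: decodes cleanly. VALID
Stream 2: decodes cleanly. VALID
Stream 3: decodes cleanly. VALID
Stream 4: error at byte offset 0. INVALID

Answer: yes yes yes no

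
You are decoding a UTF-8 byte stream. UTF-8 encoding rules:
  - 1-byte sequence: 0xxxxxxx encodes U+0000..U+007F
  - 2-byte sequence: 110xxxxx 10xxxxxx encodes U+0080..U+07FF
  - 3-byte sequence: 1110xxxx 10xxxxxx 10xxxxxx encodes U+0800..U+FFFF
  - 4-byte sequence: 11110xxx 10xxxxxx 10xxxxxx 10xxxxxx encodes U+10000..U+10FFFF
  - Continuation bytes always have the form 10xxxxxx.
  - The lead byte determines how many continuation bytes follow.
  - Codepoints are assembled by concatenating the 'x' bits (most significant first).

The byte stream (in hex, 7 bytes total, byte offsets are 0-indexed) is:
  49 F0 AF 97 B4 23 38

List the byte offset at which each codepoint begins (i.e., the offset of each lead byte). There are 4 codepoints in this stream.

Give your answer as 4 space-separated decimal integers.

Byte[0]=49: 1-byte ASCII. cp=U+0049
Byte[1]=F0: 4-byte lead, need 3 cont bytes. acc=0x0
Byte[2]=AF: continuation. acc=(acc<<6)|0x2F=0x2F
Byte[3]=97: continuation. acc=(acc<<6)|0x17=0xBD7
Byte[4]=B4: continuation. acc=(acc<<6)|0x34=0x2F5F4
Completed: cp=U+2F5F4 (starts at byte 1)
Byte[5]=23: 1-byte ASCII. cp=U+0023
Byte[6]=38: 1-byte ASCII. cp=U+0038

Answer: 0 1 5 6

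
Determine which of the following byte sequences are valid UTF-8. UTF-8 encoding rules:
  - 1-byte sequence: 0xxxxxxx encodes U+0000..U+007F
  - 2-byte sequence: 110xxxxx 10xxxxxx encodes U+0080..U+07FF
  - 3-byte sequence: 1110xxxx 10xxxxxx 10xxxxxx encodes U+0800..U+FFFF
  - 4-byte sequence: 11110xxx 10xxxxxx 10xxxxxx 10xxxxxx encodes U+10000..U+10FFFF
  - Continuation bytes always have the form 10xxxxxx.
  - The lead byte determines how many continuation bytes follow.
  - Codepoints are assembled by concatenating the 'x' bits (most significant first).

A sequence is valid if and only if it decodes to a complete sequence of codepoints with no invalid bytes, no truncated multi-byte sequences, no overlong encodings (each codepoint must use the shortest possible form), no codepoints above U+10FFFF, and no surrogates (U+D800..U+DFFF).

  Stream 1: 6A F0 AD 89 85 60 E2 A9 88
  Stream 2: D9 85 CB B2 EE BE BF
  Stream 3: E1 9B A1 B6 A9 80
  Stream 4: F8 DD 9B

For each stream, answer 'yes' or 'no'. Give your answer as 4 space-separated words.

Stream 1: decodes cleanly. VALID
Stream 2: decodes cleanly. VALID
Stream 3: error at byte offset 3. INVALID
Stream 4: error at byte offset 0. INVALID

Answer: yes yes no no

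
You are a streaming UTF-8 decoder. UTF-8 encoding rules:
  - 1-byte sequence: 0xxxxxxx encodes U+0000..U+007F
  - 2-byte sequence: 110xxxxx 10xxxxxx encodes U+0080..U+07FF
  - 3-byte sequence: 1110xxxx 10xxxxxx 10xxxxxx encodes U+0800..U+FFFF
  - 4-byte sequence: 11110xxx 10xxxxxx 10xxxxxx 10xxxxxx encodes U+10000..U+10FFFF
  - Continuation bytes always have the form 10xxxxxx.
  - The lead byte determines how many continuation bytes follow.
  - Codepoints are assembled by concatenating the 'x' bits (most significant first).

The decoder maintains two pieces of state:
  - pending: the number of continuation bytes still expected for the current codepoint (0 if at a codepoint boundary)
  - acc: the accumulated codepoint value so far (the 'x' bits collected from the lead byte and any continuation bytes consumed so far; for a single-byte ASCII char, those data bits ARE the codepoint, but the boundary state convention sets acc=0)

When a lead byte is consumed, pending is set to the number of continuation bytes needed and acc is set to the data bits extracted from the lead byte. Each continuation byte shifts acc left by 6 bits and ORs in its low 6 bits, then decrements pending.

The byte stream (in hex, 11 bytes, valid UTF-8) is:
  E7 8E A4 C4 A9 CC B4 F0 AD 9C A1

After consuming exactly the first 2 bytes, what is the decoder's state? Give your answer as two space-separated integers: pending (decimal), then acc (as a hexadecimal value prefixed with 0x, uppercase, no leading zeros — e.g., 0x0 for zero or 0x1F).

Byte[0]=E7: 3-byte lead. pending=2, acc=0x7
Byte[1]=8E: continuation. acc=(acc<<6)|0x0E=0x1CE, pending=1

Answer: 1 0x1CE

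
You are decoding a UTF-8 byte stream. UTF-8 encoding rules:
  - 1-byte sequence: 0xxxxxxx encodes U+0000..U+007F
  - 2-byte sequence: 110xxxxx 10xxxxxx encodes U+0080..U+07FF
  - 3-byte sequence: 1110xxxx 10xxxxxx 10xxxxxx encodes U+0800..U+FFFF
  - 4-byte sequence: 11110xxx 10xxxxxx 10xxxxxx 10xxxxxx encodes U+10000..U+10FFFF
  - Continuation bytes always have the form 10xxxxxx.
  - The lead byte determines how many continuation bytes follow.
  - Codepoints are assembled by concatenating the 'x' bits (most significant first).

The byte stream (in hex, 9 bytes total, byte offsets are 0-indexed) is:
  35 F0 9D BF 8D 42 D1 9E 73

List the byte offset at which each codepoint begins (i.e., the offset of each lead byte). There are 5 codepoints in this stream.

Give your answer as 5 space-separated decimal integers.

Byte[0]=35: 1-byte ASCII. cp=U+0035
Byte[1]=F0: 4-byte lead, need 3 cont bytes. acc=0x0
Byte[2]=9D: continuation. acc=(acc<<6)|0x1D=0x1D
Byte[3]=BF: continuation. acc=(acc<<6)|0x3F=0x77F
Byte[4]=8D: continuation. acc=(acc<<6)|0x0D=0x1DFCD
Completed: cp=U+1DFCD (starts at byte 1)
Byte[5]=42: 1-byte ASCII. cp=U+0042
Byte[6]=D1: 2-byte lead, need 1 cont bytes. acc=0x11
Byte[7]=9E: continuation. acc=(acc<<6)|0x1E=0x45E
Completed: cp=U+045E (starts at byte 6)
Byte[8]=73: 1-byte ASCII. cp=U+0073

Answer: 0 1 5 6 8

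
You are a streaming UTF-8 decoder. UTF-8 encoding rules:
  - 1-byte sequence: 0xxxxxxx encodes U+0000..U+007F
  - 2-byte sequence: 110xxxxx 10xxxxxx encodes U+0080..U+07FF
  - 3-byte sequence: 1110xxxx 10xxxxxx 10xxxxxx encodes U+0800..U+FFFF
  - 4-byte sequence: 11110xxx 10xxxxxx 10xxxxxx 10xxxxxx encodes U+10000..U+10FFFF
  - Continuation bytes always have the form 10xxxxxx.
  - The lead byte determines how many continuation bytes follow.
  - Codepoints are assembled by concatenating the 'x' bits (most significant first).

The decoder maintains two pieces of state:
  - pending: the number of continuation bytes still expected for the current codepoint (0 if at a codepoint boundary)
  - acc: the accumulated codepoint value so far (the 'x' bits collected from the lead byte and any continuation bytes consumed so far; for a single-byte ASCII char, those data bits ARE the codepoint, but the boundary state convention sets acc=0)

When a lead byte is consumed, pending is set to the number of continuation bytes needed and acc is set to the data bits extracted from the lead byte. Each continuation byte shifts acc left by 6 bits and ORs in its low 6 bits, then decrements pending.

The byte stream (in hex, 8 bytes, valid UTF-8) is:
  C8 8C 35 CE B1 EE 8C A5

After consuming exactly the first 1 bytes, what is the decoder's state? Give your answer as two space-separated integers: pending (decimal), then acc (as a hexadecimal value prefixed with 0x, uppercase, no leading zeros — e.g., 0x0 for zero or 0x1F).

Byte[0]=C8: 2-byte lead. pending=1, acc=0x8

Answer: 1 0x8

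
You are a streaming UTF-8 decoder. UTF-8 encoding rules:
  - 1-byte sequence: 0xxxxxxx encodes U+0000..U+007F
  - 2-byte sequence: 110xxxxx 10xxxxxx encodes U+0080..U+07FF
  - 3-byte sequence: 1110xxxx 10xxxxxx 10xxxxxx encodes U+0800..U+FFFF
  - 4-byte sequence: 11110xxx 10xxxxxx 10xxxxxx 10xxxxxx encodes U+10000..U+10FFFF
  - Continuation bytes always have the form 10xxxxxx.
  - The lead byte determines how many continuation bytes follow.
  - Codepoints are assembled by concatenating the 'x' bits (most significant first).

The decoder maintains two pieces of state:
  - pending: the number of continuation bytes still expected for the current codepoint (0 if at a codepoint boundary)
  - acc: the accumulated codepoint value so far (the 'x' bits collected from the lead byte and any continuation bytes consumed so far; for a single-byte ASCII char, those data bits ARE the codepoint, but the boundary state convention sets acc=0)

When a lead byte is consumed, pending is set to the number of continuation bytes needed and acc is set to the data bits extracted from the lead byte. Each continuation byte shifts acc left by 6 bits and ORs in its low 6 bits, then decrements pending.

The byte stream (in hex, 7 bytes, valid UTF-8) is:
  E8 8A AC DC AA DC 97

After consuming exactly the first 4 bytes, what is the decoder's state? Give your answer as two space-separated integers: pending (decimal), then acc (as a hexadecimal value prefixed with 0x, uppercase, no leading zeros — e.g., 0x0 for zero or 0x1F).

Byte[0]=E8: 3-byte lead. pending=2, acc=0x8
Byte[1]=8A: continuation. acc=(acc<<6)|0x0A=0x20A, pending=1
Byte[2]=AC: continuation. acc=(acc<<6)|0x2C=0x82AC, pending=0
Byte[3]=DC: 2-byte lead. pending=1, acc=0x1C

Answer: 1 0x1C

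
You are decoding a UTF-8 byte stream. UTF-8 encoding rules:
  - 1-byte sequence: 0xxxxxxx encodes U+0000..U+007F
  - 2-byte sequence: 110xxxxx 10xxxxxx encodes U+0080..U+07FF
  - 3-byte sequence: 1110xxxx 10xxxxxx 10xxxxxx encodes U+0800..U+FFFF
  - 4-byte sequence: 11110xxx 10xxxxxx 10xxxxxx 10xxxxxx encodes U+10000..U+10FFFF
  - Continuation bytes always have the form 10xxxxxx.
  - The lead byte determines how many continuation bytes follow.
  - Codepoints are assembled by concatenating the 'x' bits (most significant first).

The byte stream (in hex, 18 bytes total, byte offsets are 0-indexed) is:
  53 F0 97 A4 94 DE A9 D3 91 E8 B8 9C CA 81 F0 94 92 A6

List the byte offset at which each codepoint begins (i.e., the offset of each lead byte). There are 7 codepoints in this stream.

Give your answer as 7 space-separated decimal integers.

Answer: 0 1 5 7 9 12 14

Derivation:
Byte[0]=53: 1-byte ASCII. cp=U+0053
Byte[1]=F0: 4-byte lead, need 3 cont bytes. acc=0x0
Byte[2]=97: continuation. acc=(acc<<6)|0x17=0x17
Byte[3]=A4: continuation. acc=(acc<<6)|0x24=0x5E4
Byte[4]=94: continuation. acc=(acc<<6)|0x14=0x17914
Completed: cp=U+17914 (starts at byte 1)
Byte[5]=DE: 2-byte lead, need 1 cont bytes. acc=0x1E
Byte[6]=A9: continuation. acc=(acc<<6)|0x29=0x7A9
Completed: cp=U+07A9 (starts at byte 5)
Byte[7]=D3: 2-byte lead, need 1 cont bytes. acc=0x13
Byte[8]=91: continuation. acc=(acc<<6)|0x11=0x4D1
Completed: cp=U+04D1 (starts at byte 7)
Byte[9]=E8: 3-byte lead, need 2 cont bytes. acc=0x8
Byte[10]=B8: continuation. acc=(acc<<6)|0x38=0x238
Byte[11]=9C: continuation. acc=(acc<<6)|0x1C=0x8E1C
Completed: cp=U+8E1C (starts at byte 9)
Byte[12]=CA: 2-byte lead, need 1 cont bytes. acc=0xA
Byte[13]=81: continuation. acc=(acc<<6)|0x01=0x281
Completed: cp=U+0281 (starts at byte 12)
Byte[14]=F0: 4-byte lead, need 3 cont bytes. acc=0x0
Byte[15]=94: continuation. acc=(acc<<6)|0x14=0x14
Byte[16]=92: continuation. acc=(acc<<6)|0x12=0x512
Byte[17]=A6: continuation. acc=(acc<<6)|0x26=0x144A6
Completed: cp=U+144A6 (starts at byte 14)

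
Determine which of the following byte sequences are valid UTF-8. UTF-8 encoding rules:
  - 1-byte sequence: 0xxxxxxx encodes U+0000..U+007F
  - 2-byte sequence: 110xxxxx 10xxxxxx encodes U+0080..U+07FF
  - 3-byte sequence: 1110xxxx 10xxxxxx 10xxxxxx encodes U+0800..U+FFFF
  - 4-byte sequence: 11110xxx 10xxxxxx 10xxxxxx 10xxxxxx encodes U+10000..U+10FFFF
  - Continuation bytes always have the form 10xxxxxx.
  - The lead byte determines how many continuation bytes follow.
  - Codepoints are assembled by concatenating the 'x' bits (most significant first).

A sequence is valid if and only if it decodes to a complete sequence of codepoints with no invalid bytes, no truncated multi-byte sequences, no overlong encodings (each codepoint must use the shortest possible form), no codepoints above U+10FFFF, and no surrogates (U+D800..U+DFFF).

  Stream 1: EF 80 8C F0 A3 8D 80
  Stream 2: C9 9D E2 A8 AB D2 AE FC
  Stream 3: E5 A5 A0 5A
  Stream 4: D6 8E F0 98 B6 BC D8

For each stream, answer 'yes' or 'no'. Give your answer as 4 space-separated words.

Answer: yes no yes no

Derivation:
Stream 1: decodes cleanly. VALID
Stream 2: error at byte offset 7. INVALID
Stream 3: decodes cleanly. VALID
Stream 4: error at byte offset 7. INVALID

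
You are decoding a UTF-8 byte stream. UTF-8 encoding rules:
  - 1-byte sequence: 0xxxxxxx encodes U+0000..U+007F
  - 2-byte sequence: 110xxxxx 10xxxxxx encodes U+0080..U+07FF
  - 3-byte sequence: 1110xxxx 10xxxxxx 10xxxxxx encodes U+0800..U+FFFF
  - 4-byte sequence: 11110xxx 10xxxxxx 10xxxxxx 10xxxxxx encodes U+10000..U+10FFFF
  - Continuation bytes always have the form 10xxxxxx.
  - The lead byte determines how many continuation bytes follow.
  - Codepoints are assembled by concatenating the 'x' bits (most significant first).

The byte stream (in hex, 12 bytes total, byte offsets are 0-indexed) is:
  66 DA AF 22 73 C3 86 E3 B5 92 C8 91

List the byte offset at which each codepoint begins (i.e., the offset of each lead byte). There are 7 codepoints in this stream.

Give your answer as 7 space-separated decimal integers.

Answer: 0 1 3 4 5 7 10

Derivation:
Byte[0]=66: 1-byte ASCII. cp=U+0066
Byte[1]=DA: 2-byte lead, need 1 cont bytes. acc=0x1A
Byte[2]=AF: continuation. acc=(acc<<6)|0x2F=0x6AF
Completed: cp=U+06AF (starts at byte 1)
Byte[3]=22: 1-byte ASCII. cp=U+0022
Byte[4]=73: 1-byte ASCII. cp=U+0073
Byte[5]=C3: 2-byte lead, need 1 cont bytes. acc=0x3
Byte[6]=86: continuation. acc=(acc<<6)|0x06=0xC6
Completed: cp=U+00C6 (starts at byte 5)
Byte[7]=E3: 3-byte lead, need 2 cont bytes. acc=0x3
Byte[8]=B5: continuation. acc=(acc<<6)|0x35=0xF5
Byte[9]=92: continuation. acc=(acc<<6)|0x12=0x3D52
Completed: cp=U+3D52 (starts at byte 7)
Byte[10]=C8: 2-byte lead, need 1 cont bytes. acc=0x8
Byte[11]=91: continuation. acc=(acc<<6)|0x11=0x211
Completed: cp=U+0211 (starts at byte 10)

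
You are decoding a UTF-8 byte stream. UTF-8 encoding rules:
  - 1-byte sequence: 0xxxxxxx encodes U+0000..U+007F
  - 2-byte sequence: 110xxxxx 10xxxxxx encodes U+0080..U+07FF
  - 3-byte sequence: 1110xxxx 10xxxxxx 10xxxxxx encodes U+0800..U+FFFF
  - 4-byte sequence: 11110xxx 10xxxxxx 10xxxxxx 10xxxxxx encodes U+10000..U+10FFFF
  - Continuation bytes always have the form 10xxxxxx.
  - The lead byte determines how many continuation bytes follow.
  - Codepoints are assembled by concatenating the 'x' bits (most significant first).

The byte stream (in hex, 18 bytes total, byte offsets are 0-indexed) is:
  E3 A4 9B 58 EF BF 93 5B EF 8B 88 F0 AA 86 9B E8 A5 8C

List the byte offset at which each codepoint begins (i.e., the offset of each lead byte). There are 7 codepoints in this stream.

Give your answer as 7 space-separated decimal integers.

Answer: 0 3 4 7 8 11 15

Derivation:
Byte[0]=E3: 3-byte lead, need 2 cont bytes. acc=0x3
Byte[1]=A4: continuation. acc=(acc<<6)|0x24=0xE4
Byte[2]=9B: continuation. acc=(acc<<6)|0x1B=0x391B
Completed: cp=U+391B (starts at byte 0)
Byte[3]=58: 1-byte ASCII. cp=U+0058
Byte[4]=EF: 3-byte lead, need 2 cont bytes. acc=0xF
Byte[5]=BF: continuation. acc=(acc<<6)|0x3F=0x3FF
Byte[6]=93: continuation. acc=(acc<<6)|0x13=0xFFD3
Completed: cp=U+FFD3 (starts at byte 4)
Byte[7]=5B: 1-byte ASCII. cp=U+005B
Byte[8]=EF: 3-byte lead, need 2 cont bytes. acc=0xF
Byte[9]=8B: continuation. acc=(acc<<6)|0x0B=0x3CB
Byte[10]=88: continuation. acc=(acc<<6)|0x08=0xF2C8
Completed: cp=U+F2C8 (starts at byte 8)
Byte[11]=F0: 4-byte lead, need 3 cont bytes. acc=0x0
Byte[12]=AA: continuation. acc=(acc<<6)|0x2A=0x2A
Byte[13]=86: continuation. acc=(acc<<6)|0x06=0xA86
Byte[14]=9B: continuation. acc=(acc<<6)|0x1B=0x2A19B
Completed: cp=U+2A19B (starts at byte 11)
Byte[15]=E8: 3-byte lead, need 2 cont bytes. acc=0x8
Byte[16]=A5: continuation. acc=(acc<<6)|0x25=0x225
Byte[17]=8C: continuation. acc=(acc<<6)|0x0C=0x894C
Completed: cp=U+894C (starts at byte 15)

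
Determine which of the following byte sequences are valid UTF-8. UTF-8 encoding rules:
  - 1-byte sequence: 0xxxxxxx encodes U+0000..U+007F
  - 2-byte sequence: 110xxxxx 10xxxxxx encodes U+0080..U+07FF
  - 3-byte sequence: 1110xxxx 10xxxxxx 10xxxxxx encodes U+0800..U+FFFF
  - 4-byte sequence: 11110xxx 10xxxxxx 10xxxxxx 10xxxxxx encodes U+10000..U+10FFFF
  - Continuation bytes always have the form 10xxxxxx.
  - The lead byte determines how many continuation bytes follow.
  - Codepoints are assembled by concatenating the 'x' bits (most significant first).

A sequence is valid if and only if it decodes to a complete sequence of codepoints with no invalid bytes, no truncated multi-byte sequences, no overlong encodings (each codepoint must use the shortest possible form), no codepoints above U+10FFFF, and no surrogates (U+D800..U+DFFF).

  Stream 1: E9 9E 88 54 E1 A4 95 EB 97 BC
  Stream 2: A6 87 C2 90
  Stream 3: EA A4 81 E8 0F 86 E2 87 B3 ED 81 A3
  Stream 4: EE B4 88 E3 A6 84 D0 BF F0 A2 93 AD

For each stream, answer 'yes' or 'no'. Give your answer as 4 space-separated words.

Stream 1: decodes cleanly. VALID
Stream 2: error at byte offset 0. INVALID
Stream 3: error at byte offset 4. INVALID
Stream 4: decodes cleanly. VALID

Answer: yes no no yes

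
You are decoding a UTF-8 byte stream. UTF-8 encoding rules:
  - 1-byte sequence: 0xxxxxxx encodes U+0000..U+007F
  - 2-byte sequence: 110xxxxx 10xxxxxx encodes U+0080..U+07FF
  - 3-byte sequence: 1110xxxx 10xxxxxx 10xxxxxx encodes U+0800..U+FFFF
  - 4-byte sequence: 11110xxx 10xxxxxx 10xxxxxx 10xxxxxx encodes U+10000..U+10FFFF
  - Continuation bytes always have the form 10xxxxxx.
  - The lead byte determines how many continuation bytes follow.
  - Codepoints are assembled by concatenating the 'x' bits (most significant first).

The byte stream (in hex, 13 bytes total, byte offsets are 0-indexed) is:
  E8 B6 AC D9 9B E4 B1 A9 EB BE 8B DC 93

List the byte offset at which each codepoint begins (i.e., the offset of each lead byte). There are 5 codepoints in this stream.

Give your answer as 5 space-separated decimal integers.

Answer: 0 3 5 8 11

Derivation:
Byte[0]=E8: 3-byte lead, need 2 cont bytes. acc=0x8
Byte[1]=B6: continuation. acc=(acc<<6)|0x36=0x236
Byte[2]=AC: continuation. acc=(acc<<6)|0x2C=0x8DAC
Completed: cp=U+8DAC (starts at byte 0)
Byte[3]=D9: 2-byte lead, need 1 cont bytes. acc=0x19
Byte[4]=9B: continuation. acc=(acc<<6)|0x1B=0x65B
Completed: cp=U+065B (starts at byte 3)
Byte[5]=E4: 3-byte lead, need 2 cont bytes. acc=0x4
Byte[6]=B1: continuation. acc=(acc<<6)|0x31=0x131
Byte[7]=A9: continuation. acc=(acc<<6)|0x29=0x4C69
Completed: cp=U+4C69 (starts at byte 5)
Byte[8]=EB: 3-byte lead, need 2 cont bytes. acc=0xB
Byte[9]=BE: continuation. acc=(acc<<6)|0x3E=0x2FE
Byte[10]=8B: continuation. acc=(acc<<6)|0x0B=0xBF8B
Completed: cp=U+BF8B (starts at byte 8)
Byte[11]=DC: 2-byte lead, need 1 cont bytes. acc=0x1C
Byte[12]=93: continuation. acc=(acc<<6)|0x13=0x713
Completed: cp=U+0713 (starts at byte 11)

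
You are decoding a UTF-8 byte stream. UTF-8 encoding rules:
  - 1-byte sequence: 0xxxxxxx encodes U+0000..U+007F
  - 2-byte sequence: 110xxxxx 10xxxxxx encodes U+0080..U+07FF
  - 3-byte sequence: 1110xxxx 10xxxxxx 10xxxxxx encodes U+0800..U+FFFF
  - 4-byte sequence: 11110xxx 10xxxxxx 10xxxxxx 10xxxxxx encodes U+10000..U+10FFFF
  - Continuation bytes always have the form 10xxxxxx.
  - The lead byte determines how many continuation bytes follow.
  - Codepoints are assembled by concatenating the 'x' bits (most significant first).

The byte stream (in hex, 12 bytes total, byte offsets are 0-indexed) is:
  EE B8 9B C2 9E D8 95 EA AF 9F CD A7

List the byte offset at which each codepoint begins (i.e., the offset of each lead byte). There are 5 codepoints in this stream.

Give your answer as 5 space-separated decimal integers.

Answer: 0 3 5 7 10

Derivation:
Byte[0]=EE: 3-byte lead, need 2 cont bytes. acc=0xE
Byte[1]=B8: continuation. acc=(acc<<6)|0x38=0x3B8
Byte[2]=9B: continuation. acc=(acc<<6)|0x1B=0xEE1B
Completed: cp=U+EE1B (starts at byte 0)
Byte[3]=C2: 2-byte lead, need 1 cont bytes. acc=0x2
Byte[4]=9E: continuation. acc=(acc<<6)|0x1E=0x9E
Completed: cp=U+009E (starts at byte 3)
Byte[5]=D8: 2-byte lead, need 1 cont bytes. acc=0x18
Byte[6]=95: continuation. acc=(acc<<6)|0x15=0x615
Completed: cp=U+0615 (starts at byte 5)
Byte[7]=EA: 3-byte lead, need 2 cont bytes. acc=0xA
Byte[8]=AF: continuation. acc=(acc<<6)|0x2F=0x2AF
Byte[9]=9F: continuation. acc=(acc<<6)|0x1F=0xABDF
Completed: cp=U+ABDF (starts at byte 7)
Byte[10]=CD: 2-byte lead, need 1 cont bytes. acc=0xD
Byte[11]=A7: continuation. acc=(acc<<6)|0x27=0x367
Completed: cp=U+0367 (starts at byte 10)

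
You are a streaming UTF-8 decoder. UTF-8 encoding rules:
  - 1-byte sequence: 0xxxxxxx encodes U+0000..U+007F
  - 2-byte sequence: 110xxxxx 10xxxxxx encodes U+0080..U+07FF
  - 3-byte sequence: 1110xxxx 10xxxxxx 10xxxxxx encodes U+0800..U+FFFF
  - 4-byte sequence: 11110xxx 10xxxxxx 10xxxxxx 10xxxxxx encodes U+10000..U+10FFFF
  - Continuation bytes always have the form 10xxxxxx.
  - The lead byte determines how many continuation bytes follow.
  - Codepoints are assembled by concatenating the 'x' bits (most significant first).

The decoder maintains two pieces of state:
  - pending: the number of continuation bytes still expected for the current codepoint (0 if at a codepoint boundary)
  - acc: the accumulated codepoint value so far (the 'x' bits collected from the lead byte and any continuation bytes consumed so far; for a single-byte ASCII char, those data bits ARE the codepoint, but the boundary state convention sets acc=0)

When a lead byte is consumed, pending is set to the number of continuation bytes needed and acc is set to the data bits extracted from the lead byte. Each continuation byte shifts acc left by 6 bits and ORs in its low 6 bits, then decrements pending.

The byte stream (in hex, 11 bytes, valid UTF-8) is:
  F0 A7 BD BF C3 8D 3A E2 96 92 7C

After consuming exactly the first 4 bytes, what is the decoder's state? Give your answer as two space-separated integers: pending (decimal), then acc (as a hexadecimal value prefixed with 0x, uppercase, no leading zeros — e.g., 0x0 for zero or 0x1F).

Answer: 0 0x27F7F

Derivation:
Byte[0]=F0: 4-byte lead. pending=3, acc=0x0
Byte[1]=A7: continuation. acc=(acc<<6)|0x27=0x27, pending=2
Byte[2]=BD: continuation. acc=(acc<<6)|0x3D=0x9FD, pending=1
Byte[3]=BF: continuation. acc=(acc<<6)|0x3F=0x27F7F, pending=0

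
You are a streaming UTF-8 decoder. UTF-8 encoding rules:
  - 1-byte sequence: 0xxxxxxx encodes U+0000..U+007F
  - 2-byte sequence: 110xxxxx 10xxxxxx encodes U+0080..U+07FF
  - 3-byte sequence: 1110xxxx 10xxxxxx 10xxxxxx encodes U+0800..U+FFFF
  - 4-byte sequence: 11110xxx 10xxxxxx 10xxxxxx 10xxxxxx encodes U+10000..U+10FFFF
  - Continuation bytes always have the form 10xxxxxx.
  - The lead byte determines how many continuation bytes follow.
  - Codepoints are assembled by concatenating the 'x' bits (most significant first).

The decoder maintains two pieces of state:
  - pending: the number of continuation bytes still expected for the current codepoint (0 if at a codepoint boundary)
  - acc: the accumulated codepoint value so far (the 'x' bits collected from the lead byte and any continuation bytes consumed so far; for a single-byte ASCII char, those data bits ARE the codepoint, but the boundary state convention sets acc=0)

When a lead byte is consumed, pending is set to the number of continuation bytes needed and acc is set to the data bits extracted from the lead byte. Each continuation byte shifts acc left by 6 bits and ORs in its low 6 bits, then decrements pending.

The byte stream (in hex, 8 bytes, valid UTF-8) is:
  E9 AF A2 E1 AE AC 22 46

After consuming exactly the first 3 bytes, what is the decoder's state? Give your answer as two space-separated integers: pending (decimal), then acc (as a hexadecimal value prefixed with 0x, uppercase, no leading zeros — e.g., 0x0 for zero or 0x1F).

Answer: 0 0x9BE2

Derivation:
Byte[0]=E9: 3-byte lead. pending=2, acc=0x9
Byte[1]=AF: continuation. acc=(acc<<6)|0x2F=0x26F, pending=1
Byte[2]=A2: continuation. acc=(acc<<6)|0x22=0x9BE2, pending=0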